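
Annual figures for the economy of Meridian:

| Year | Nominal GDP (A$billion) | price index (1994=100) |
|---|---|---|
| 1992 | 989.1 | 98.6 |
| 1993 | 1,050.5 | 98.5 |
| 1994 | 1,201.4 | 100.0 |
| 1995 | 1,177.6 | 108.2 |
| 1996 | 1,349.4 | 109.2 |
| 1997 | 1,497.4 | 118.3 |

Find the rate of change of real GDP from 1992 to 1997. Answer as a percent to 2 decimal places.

Real GDP 1992 = 989.1/0.986 = 1003.14.
Real GDP 1997 = 1497.4/1.183 = 1265.77.
Change = 1265.77/1003.14 − 1 = 0.2618.

26.18%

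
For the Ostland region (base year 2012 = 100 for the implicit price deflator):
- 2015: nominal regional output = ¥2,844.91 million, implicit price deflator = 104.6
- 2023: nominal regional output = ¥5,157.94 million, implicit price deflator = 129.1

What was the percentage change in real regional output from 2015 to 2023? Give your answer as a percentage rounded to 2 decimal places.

Deflate each year: 2015 → 2844.91/1.046 = 2719.80; 2023 → 5157.94/1.291 = 3995.31.
So real regional output changed by 3995.31/2719.80 − 1 = 0.4690, i.e. 46.90%.

46.90%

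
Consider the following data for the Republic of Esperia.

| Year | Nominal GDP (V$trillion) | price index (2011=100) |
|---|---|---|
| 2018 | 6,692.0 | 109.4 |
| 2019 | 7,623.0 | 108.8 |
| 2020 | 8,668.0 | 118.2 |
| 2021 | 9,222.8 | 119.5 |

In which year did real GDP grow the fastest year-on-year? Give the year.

2019

2019: real = 7623.0/1.088 = 7006.43; growth vs 2018 (6117.00) = 14.54%.
2020: real = 8668.0/1.182 = 7333.33; growth vs 2019 (7006.43) = 4.67%.
2021: real = 9222.8/1.195 = 7717.82; growth vs 2020 (7333.33) = 5.24%.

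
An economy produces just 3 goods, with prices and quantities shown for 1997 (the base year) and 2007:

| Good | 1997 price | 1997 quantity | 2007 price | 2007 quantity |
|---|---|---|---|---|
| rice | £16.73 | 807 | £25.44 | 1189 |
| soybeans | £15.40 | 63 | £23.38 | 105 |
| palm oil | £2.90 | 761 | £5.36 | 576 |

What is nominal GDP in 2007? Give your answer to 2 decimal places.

£35790.42

Nominal GDP 2007 = Σ (p_2007 × q_2007) = 25.44·1189 + 23.38·105 + 5.36·576 = 35790.42.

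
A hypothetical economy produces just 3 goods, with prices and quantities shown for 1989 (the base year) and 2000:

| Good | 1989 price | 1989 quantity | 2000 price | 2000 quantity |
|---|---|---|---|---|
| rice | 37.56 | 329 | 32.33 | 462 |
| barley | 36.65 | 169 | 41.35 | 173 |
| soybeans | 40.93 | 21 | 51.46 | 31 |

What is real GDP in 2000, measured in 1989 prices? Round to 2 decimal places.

Real GDP 2000 = Σ (p_1989 × q_2000) = 37.56·462 + 36.65·173 + 40.93·31 = 24962.00.

24962.00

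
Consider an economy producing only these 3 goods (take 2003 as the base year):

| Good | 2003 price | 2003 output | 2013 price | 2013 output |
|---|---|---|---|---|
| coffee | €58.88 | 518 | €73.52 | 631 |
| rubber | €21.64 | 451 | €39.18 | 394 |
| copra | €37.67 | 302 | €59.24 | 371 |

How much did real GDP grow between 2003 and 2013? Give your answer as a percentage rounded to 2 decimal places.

15.53%

Real GDP 2003 = Nominal GDP 2003 = 58.88·518 + 21.64·451 + 37.67·302 = 51635.82.
Real GDP 2013 (at 2003 prices) = 58.88·631 + 21.64·394 + 37.67·371 = 59655.01.
Real growth = 59655.01/51635.82 − 1 = 0.1553.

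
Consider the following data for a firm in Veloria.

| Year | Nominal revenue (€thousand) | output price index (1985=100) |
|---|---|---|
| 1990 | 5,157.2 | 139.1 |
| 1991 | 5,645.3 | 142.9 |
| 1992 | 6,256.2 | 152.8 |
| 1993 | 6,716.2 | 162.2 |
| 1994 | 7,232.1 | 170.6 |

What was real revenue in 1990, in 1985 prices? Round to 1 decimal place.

Real revenue 1990 = 5157.2 / 1.391 = 3707.55.

€3,707.5 thousand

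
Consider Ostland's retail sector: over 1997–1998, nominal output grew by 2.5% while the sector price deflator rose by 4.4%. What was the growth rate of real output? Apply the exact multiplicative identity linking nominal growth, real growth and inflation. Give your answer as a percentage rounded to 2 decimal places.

-1.82%

(1 + g_nom) = (1 + g_real)(1 + π), so g_real = 1.0250 / 1.0440 − 1 = -0.01820.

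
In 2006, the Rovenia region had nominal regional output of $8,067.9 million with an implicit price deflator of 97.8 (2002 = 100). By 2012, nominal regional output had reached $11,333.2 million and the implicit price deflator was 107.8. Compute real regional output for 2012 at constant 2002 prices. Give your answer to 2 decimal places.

$10,513.17 million

Real regional output = Nominal / (implicit price deflator/100) = 11333.2 / 1.078 = 10513.17.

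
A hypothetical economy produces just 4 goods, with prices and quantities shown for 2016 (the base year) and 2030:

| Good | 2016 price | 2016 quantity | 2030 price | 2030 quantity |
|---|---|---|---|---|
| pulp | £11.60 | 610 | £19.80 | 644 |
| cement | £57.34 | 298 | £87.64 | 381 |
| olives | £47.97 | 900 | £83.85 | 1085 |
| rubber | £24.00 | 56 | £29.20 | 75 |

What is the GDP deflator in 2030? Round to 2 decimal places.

Nominal GDP 2030 = 19.80·644 + 87.64·381 + 83.85·1085 + 29.20·75 = 139309.29.
Real GDP 2030 (at 2016 prices) = 11.60·644 + 57.34·381 + 47.97·1085 + 24.00·75 = 83164.39.
Deflator = Nominal/Real × 100 = 139309.29/83164.39 × 100 = 167.511.

167.51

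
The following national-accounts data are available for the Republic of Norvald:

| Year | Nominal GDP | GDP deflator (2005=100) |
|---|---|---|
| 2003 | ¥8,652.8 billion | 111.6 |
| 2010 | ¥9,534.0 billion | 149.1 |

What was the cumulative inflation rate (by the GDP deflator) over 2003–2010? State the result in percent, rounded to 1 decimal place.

33.6%

Price-level change = 149.1 / 111.6 − 1 = 0.3360.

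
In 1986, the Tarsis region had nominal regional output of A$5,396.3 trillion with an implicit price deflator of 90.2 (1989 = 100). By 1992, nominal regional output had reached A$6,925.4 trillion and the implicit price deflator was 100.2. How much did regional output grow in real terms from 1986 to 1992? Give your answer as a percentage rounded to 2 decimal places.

15.53%

Real regional output 1986 = 5396.3 / 0.902 = 5982.59.
Real regional output 1992 = 6925.4 / 1.002 = 6911.58.
Real growth = 6911.58 / 5982.59 − 1 = 0.1553.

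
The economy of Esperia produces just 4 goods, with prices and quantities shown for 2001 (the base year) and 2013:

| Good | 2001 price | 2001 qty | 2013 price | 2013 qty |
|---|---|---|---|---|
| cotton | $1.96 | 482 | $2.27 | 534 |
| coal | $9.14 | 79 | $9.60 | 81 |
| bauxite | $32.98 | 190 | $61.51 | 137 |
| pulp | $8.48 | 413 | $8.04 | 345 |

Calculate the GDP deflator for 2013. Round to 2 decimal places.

Nominal GDP 2013 = 2.27·534 + 9.60·81 + 61.51·137 + 8.04·345 = 13190.45.
Real GDP 2013 (at 2001 prices) = 1.96·534 + 9.14·81 + 32.98·137 + 8.48·345 = 9230.84.
Deflator = Nominal/Real × 100 = 13190.45/9230.84 × 100 = 142.895.

142.90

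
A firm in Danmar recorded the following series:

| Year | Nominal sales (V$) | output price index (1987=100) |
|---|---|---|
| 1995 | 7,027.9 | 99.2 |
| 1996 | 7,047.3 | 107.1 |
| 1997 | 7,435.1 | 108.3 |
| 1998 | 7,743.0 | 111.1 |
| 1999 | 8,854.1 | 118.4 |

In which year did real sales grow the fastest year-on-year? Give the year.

1999

1996: real = 7047.3/1.071 = 6580.11; growth vs 1995 (7084.58) = -7.12%.
1997: real = 7435.1/1.083 = 6865.28; growth vs 1996 (6580.11) = 4.33%.
1998: real = 7743.0/1.111 = 6969.40; growth vs 1997 (6865.28) = 1.52%.
1999: real = 8854.1/1.184 = 7478.13; growth vs 1998 (6969.40) = 7.30%.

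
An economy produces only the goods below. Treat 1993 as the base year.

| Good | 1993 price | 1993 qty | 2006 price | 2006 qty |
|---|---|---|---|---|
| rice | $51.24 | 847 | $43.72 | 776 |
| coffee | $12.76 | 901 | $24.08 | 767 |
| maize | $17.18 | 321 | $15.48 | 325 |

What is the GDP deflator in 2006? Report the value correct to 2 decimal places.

104.16

Nominal GDP 2006 = 43.72·776 + 24.08·767 + 15.48·325 = 57427.08.
Real GDP 2006 (at 1993 prices) = 51.24·776 + 12.76·767 + 17.18·325 = 55132.66.
Deflator = Nominal/Real × 100 = 57427.08/55132.66 × 100 = 104.162.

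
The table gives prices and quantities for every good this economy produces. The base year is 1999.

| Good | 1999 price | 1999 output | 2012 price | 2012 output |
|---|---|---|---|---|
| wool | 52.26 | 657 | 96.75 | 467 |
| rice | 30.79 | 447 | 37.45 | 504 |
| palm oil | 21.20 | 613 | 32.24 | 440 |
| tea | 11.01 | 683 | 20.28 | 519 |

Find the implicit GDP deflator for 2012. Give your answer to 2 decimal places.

161.50

Nominal GDP 2012 = 96.75·467 + 37.45·504 + 32.24·440 + 20.28·519 = 88767.97.
Real GDP 2012 (at 1999 prices) = 52.26·467 + 30.79·504 + 21.20·440 + 11.01·519 = 54965.77.
Deflator = Nominal/Real × 100 = 88767.97/54965.77 × 100 = 161.497.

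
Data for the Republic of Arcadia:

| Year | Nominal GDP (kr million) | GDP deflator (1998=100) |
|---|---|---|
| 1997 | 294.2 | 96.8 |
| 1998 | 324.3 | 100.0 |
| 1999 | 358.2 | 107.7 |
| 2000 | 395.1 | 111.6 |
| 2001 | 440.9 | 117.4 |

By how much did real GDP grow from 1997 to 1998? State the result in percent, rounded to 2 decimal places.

Real GDP 1997 = 294.2/0.968 = 303.93.
Real GDP 1998 = 324.3/1.000 = 324.30.
Change = 324.30/303.93 − 1 = 0.0670.

6.70%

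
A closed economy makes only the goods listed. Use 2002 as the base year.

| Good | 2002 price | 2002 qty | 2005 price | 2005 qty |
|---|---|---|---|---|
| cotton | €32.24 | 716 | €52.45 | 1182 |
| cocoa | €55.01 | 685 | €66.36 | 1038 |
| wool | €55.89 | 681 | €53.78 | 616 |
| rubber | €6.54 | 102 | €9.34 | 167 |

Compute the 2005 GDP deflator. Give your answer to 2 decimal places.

Nominal GDP 2005 = 52.45·1182 + 66.36·1038 + 53.78·616 + 9.34·167 = 165565.84.
Real GDP 2005 (at 2002 prices) = 32.24·1182 + 55.01·1038 + 55.89·616 + 6.54·167 = 130728.48.
Deflator = Nominal/Real × 100 = 165565.84/130728.48 × 100 = 126.649.

126.65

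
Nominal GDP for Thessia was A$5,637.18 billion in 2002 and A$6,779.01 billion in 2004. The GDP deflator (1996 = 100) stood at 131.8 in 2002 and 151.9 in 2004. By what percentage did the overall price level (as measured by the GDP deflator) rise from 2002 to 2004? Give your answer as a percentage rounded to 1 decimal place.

15.3%

Price-level change = 151.9 / 131.8 − 1 = 0.1525.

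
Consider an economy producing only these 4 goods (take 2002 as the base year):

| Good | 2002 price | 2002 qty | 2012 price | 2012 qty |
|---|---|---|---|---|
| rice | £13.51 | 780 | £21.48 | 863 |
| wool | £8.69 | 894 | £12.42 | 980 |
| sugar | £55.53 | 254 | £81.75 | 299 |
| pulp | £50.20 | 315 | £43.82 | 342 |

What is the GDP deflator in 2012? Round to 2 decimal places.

Nominal GDP 2012 = 21.48·863 + 12.42·980 + 81.75·299 + 43.82·342 = 70138.53.
Real GDP 2012 (at 2002 prices) = 13.51·863 + 8.69·980 + 55.53·299 + 50.20·342 = 53947.20.
Deflator = Nominal/Real × 100 = 70138.53/53947.20 × 100 = 130.013.

130.01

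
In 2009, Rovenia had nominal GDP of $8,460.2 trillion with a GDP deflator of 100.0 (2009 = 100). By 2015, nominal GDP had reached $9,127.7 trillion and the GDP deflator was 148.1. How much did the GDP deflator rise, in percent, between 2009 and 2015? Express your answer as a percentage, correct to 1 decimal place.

Price-level change = 148.1 / 100.0 − 1 = 0.4810.

48.1%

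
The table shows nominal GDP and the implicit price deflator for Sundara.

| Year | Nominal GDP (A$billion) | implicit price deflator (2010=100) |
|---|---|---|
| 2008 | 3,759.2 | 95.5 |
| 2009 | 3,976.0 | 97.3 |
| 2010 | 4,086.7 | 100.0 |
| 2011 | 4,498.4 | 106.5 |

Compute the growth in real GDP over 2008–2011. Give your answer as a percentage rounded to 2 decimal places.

7.30%

Real GDP 2008 = 3759.2/0.955 = 3936.34.
Real GDP 2011 = 4498.4/1.065 = 4223.85.
Change = 4223.85/3936.34 − 1 = 0.0730.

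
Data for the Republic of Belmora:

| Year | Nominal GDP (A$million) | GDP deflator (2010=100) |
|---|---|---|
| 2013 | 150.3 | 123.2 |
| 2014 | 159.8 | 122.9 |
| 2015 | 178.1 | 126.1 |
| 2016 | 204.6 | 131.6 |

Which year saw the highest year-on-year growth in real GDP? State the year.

2014: real = 159.8/1.229 = 130.02; growth vs 2013 (122.00) = 6.57%.
2015: real = 178.1/1.261 = 141.24; growth vs 2014 (130.02) = 8.63%.
2016: real = 204.6/1.316 = 155.47; growth vs 2015 (141.24) = 10.08%.

2016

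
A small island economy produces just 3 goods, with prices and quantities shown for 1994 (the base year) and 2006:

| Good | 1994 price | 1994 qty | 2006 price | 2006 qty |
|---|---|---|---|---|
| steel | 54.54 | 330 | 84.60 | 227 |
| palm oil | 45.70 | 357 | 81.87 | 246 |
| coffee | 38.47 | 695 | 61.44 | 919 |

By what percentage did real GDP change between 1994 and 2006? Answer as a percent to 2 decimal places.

-3.40%

Real GDP 1994 = Nominal GDP 1994 = 54.54·330 + 45.70·357 + 38.47·695 = 61049.75.
Real GDP 2006 (at 1994 prices) = 54.54·227 + 45.70·246 + 38.47·919 = 58976.71.
Real growth = 58976.71/61049.75 − 1 = -0.0340.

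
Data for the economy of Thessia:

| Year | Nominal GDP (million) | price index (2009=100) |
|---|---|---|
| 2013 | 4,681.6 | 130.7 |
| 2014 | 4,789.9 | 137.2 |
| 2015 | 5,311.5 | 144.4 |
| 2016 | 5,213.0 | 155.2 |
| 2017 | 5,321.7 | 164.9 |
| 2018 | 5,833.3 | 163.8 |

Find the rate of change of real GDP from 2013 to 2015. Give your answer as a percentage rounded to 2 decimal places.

Real GDP 2013 = 4681.6/1.307 = 3581.94.
Real GDP 2015 = 5311.5/1.444 = 3678.32.
Change = 3678.32/3581.94 − 1 = 0.0269.

2.69%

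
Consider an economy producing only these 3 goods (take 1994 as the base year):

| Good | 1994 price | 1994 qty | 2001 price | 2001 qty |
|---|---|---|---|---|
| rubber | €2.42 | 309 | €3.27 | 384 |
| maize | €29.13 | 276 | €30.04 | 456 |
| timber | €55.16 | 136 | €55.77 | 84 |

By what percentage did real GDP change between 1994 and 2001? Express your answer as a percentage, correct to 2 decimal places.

Real GDP 1994 = Nominal GDP 1994 = 2.42·309 + 29.13·276 + 55.16·136 = 16289.42.
Real GDP 2001 (at 1994 prices) = 2.42·384 + 29.13·456 + 55.16·84 = 18846.00.
Real growth = 18846.00/16289.42 − 1 = 0.1569.

15.69%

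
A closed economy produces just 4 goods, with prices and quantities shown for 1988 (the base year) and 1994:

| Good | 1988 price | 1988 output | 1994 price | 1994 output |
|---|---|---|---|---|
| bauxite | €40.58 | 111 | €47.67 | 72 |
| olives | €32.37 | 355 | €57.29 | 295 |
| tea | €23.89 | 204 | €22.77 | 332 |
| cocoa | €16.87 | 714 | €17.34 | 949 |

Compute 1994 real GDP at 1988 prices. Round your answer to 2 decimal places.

Real GDP 1994 = Σ (p_1988 × q_1994) = 40.58·72 + 32.37·295 + 23.89·332 + 16.87·949 = 36412.02.

€36412.02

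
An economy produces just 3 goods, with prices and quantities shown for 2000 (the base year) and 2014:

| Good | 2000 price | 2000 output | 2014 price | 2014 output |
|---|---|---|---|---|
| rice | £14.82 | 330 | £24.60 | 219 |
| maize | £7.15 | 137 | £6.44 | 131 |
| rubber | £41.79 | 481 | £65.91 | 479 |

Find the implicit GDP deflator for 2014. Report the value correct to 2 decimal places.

156.21

Nominal GDP 2014 = 24.60·219 + 6.44·131 + 65.91·479 = 37801.93.
Real GDP 2014 (at 2000 prices) = 14.82·219 + 7.15·131 + 41.79·479 = 24199.64.
Deflator = Nominal/Real × 100 = 37801.93/24199.64 × 100 = 156.209.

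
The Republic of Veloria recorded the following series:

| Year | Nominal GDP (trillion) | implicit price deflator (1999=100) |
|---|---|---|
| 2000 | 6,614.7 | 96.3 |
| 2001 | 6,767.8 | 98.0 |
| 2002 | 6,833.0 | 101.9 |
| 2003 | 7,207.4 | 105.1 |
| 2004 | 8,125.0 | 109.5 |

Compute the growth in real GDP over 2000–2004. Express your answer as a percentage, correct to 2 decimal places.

8.03%

Real GDP 2000 = 6614.7/0.963 = 6868.85.
Real GDP 2004 = 8125.0/1.095 = 7420.09.
Change = 7420.09/6868.85 − 1 = 0.0803.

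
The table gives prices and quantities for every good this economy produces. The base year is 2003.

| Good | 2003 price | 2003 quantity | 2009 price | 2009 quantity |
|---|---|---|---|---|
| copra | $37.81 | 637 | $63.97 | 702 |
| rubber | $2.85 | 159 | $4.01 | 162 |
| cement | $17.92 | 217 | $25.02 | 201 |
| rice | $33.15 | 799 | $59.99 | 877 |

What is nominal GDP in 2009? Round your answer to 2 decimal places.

$103196.81

Nominal GDP 2009 = Σ (p_2009 × q_2009) = 63.97·702 + 4.01·162 + 25.02·201 + 59.99·877 = 103196.81.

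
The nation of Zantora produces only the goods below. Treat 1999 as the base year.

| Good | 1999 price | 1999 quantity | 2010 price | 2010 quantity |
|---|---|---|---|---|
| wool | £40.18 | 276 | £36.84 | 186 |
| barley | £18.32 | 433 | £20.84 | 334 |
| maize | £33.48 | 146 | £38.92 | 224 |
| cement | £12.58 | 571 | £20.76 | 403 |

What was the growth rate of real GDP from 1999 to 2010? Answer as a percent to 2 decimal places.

Real GDP 1999 = Nominal GDP 1999 = 40.18·276 + 18.32·433 + 33.48·146 + 12.58·571 = 31093.50.
Real GDP 2010 (at 1999 prices) = 40.18·186 + 18.32·334 + 33.48·224 + 12.58·403 = 26161.62.
Real growth = 26161.62/31093.50 − 1 = -0.1586.

-15.86%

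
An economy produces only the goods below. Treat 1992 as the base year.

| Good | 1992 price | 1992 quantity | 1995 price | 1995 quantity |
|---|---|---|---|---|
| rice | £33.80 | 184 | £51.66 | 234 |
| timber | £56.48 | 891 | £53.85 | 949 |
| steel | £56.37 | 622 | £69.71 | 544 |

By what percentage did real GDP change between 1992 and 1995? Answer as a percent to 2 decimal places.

Real GDP 1992 = Nominal GDP 1992 = 33.80·184 + 56.48·891 + 56.37·622 = 91605.02.
Real GDP 1995 (at 1992 prices) = 33.80·234 + 56.48·949 + 56.37·544 = 92174.00.
Real growth = 92174.00/91605.02 − 1 = 0.0062.

0.62%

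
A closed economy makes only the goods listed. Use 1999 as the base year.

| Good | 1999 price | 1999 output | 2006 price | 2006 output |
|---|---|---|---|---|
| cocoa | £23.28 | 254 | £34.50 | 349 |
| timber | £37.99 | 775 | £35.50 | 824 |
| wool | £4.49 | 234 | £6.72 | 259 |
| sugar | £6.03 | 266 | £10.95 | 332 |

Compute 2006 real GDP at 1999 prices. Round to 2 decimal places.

£42593.35

Real GDP 2006 = Σ (p_1999 × q_2006) = 23.28·349 + 37.99·824 + 4.49·259 + 6.03·332 = 42593.35.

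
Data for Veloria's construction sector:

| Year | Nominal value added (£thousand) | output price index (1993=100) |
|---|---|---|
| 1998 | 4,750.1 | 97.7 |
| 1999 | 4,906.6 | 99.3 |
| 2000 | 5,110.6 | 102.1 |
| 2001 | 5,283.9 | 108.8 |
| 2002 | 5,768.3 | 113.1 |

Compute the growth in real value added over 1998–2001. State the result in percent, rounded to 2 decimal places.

Real value added 1998 = 4750.1/0.977 = 4861.92.
Real value added 2001 = 5283.9/1.088 = 4856.53.
Change = 4856.53/4861.92 − 1 = -0.0011.

-0.11%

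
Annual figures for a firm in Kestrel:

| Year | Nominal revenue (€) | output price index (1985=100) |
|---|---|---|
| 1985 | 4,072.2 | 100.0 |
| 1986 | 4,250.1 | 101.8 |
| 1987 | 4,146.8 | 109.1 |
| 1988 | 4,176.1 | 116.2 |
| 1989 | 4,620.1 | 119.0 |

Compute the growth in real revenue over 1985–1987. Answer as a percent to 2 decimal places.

Real revenue 1985 = 4072.2/1.000 = 4072.20.
Real revenue 1987 = 4146.8/1.091 = 3800.92.
Change = 3800.92/4072.20 − 1 = -0.0666.

-6.66%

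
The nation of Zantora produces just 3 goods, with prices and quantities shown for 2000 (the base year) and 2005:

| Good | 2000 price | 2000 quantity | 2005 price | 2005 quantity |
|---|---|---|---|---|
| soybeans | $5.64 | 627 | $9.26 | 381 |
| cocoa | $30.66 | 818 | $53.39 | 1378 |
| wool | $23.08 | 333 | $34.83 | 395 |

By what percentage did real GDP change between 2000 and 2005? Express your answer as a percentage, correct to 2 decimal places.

47.42%

Real GDP 2000 = Nominal GDP 2000 = 5.64·627 + 30.66·818 + 23.08·333 = 36301.80.
Real GDP 2005 (at 2000 prices) = 5.64·381 + 30.66·1378 + 23.08·395 = 53514.92.
Real growth = 53514.92/36301.80 − 1 = 0.4742.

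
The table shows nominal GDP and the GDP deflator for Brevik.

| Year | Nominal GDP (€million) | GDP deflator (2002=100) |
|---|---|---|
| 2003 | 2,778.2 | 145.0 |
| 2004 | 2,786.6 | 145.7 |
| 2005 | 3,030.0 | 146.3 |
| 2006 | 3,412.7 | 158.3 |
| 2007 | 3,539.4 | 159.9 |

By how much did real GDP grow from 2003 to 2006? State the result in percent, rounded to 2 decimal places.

Real GDP 2003 = 2778.2/1.450 = 1916.00.
Real GDP 2006 = 3412.7/1.583 = 2155.84.
Change = 2155.84/1916.00 − 1 = 0.1252.

12.52%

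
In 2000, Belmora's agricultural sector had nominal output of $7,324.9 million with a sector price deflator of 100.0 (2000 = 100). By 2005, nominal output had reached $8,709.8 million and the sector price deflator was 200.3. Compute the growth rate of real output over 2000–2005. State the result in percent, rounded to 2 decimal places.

Real output 2000 = 7324.9 / 1.000 = 7324.90.
Real output 2005 = 8709.8 / 2.003 = 4348.38.
Real growth = 4348.38 / 7324.90 − 1 = -0.4064.

-40.64%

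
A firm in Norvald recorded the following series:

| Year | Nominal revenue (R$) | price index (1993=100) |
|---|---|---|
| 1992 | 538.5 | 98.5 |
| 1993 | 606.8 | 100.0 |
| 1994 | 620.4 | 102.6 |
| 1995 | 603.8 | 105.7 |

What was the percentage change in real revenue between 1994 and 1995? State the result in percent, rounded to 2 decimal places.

Real revenue 1994 = 620.4/1.026 = 604.68.
Real revenue 1995 = 603.8/1.057 = 571.24.
Change = 571.24/604.68 − 1 = -0.0553.

-5.53%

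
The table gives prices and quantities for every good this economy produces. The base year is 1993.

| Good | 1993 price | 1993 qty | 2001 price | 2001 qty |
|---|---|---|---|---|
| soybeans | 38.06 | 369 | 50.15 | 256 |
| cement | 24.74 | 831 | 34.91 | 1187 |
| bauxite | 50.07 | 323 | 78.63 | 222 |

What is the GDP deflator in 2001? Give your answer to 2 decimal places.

142.82

Nominal GDP 2001 = 50.15·256 + 34.91·1187 + 78.63·222 = 71732.43.
Real GDP 2001 (at 1993 prices) = 38.06·256 + 24.74·1187 + 50.07·222 = 50225.28.
Deflator = Nominal/Real × 100 = 71732.43/50225.28 × 100 = 142.821.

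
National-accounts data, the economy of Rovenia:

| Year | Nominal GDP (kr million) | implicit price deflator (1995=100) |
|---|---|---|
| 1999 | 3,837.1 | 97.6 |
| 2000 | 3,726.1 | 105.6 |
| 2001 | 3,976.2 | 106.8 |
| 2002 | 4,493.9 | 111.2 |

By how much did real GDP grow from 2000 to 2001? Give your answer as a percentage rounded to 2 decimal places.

Real GDP 2000 = 3726.1/1.056 = 3528.50.
Real GDP 2001 = 3976.2/1.068 = 3723.03.
Change = 3723.03/3528.50 − 1 = 0.0551.

5.51%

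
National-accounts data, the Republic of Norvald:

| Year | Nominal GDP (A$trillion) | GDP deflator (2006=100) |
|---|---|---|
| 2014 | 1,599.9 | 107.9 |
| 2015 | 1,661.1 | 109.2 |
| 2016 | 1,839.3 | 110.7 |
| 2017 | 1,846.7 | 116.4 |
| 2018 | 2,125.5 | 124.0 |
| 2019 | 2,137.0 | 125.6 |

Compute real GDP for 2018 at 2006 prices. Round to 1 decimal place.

Real GDP 2018 = 2125.5 / 1.240 = 1714.11.

A$1,714.1 trillion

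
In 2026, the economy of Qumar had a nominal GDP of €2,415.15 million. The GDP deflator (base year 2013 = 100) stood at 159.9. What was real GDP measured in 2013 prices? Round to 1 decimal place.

Real GDP = Nominal / (GDP deflator/100) = 2415.15 / 1.599 = 1510.41.

€1,510.4 million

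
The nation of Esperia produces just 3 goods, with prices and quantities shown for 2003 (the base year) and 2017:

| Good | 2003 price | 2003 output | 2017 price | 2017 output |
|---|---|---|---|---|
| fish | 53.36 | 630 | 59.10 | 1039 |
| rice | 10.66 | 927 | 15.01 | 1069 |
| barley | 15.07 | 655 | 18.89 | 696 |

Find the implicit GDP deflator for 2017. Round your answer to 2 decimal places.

Nominal GDP 2017 = 59.10·1039 + 15.01·1069 + 18.89·696 = 90598.03.
Real GDP 2017 (at 2003 prices) = 53.36·1039 + 10.66·1069 + 15.07·696 = 77325.30.
Deflator = Nominal/Real × 100 = 90598.03/77325.30 × 100 = 117.165.

117.16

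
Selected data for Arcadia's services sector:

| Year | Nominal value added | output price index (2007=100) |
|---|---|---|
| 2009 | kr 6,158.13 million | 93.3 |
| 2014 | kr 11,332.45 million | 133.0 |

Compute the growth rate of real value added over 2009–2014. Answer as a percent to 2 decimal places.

Real value added 2009 = 6158.13 / 0.933 = 6600.35.
Real value added 2014 = 11332.45 / 1.330 = 8520.64.
Real growth = 8520.64 / 6600.35 − 1 = 0.2909.

29.09%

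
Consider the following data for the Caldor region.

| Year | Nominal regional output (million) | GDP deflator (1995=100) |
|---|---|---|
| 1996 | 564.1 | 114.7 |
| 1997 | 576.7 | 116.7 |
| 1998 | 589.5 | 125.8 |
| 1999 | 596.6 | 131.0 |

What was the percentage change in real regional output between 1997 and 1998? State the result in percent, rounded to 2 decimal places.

-5.17%

Real regional output 1997 = 576.7/1.167 = 494.17.
Real regional output 1998 = 589.5/1.258 = 468.60.
Change = 468.60/494.17 − 1 = -0.0517.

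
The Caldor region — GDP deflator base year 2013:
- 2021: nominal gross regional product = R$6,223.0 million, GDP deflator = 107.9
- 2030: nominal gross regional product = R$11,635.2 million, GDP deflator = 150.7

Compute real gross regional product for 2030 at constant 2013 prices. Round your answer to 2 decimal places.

Real gross regional product = Nominal / (GDP deflator/100) = 11635.2 / 1.507 = 7720.77.

R$7,720.77 million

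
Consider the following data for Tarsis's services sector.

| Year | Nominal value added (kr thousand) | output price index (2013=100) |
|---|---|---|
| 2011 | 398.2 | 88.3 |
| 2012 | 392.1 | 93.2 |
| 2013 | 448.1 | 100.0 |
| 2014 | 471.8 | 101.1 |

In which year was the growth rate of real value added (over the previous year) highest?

2013

2012: real = 392.1/0.932 = 420.71; growth vs 2011 (450.96) = -6.71%.
2013: real = 448.1/1.000 = 448.10; growth vs 2012 (420.71) = 6.51%.
2014: real = 471.8/1.011 = 466.67; growth vs 2013 (448.10) = 4.14%.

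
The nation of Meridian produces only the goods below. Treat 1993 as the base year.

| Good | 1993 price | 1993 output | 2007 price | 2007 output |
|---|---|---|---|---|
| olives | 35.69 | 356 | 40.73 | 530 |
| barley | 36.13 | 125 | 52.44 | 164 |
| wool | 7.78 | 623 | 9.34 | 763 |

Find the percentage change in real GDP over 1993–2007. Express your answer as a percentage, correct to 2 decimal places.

Real GDP 1993 = Nominal GDP 1993 = 35.69·356 + 36.13·125 + 7.78·623 = 22068.83.
Real GDP 2007 (at 1993 prices) = 35.69·530 + 36.13·164 + 7.78·763 = 30777.16.
Real growth = 30777.16/22068.83 − 1 = 0.3946.

39.46%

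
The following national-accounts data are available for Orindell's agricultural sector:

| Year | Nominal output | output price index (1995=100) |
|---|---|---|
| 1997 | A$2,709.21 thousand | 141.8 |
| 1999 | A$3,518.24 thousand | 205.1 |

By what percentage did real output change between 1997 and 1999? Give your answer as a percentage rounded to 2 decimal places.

Deflate each year: 1997 → 2709.21/1.418 = 1910.59; 1999 → 3518.24/2.051 = 1715.38.
So real output changed by 1715.38/1910.59 − 1 = -0.1022, i.e. -10.22%.

-10.22%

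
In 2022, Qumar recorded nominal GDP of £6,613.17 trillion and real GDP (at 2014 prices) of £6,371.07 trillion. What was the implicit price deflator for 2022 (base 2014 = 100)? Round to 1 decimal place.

103.8

implicit price deflator = (Nominal / Real) × 100 = 6613.17 / 6371.07 × 100 = 103.80.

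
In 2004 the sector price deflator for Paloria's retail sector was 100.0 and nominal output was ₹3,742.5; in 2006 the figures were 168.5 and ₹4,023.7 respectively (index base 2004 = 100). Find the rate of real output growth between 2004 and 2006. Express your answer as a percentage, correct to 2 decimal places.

-36.19%

Deflate each year: 2004 → 3742.5/1.000 = 3742.50; 2006 → 4023.7/1.685 = 2387.95.
So real output changed by 2387.95/3742.50 − 1 = -0.3619, i.e. -36.19%.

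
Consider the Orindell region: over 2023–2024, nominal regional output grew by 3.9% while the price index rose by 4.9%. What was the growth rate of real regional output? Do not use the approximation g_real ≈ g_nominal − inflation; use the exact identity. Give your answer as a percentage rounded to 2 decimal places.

(1 + g_nom) = (1 + g_real)(1 + π), so g_real = 1.0390 / 1.0490 − 1 = -0.00953.

-0.95%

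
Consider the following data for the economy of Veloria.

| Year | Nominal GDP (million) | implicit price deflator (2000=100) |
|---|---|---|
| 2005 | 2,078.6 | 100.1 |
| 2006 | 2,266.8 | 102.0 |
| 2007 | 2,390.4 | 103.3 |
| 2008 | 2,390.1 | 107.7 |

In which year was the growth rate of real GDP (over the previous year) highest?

2006: real = 2266.8/1.020 = 2222.35; growth vs 2005 (2076.52) = 7.02%.
2007: real = 2390.4/1.033 = 2314.04; growth vs 2006 (2222.35) = 4.13%.
2008: real = 2390.1/1.077 = 2219.22; growth vs 2007 (2314.04) = -4.10%.

2006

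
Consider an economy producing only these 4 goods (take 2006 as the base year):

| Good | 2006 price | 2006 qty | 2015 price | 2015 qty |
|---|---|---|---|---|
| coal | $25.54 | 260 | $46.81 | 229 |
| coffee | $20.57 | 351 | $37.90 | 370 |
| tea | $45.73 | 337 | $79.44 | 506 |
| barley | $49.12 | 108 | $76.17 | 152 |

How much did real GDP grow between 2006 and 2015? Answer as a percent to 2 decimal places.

Real GDP 2006 = Nominal GDP 2006 = 25.54·260 + 20.57·351 + 45.73·337 + 49.12·108 = 34576.44.
Real GDP 2015 (at 2006 prices) = 25.54·229 + 20.57·370 + 45.73·506 + 49.12·152 = 44065.18.
Real growth = 44065.18/34576.44 − 1 = 0.2744.

27.44%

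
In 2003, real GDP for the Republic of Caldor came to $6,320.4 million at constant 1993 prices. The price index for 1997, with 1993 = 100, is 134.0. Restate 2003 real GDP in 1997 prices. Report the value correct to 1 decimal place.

$8,469.3 million

Real GDP in 1997 prices = Real GDP in 1993 prices × (P_1997/P_1993) = 6320.4 × 1.340 = 8469.34.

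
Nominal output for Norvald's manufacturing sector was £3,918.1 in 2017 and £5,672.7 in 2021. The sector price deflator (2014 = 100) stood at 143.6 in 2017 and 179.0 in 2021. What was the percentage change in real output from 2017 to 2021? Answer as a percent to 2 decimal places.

Deflate each year: 2017 → 3918.1/1.436 = 2728.48; 2021 → 5672.7/1.790 = 3169.11.
So real output changed by 3169.11/2728.48 − 1 = 0.1615, i.e. 16.15%.

16.15%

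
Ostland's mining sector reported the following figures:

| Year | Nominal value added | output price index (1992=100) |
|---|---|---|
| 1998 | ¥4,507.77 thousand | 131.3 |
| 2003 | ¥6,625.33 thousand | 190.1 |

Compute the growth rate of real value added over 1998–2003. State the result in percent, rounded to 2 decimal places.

1.51%

Real value added 1998 = 4507.77 / 1.313 = 3433.18.
Real value added 2003 = 6625.33 / 1.901 = 3485.18.
Real growth = 3485.18 / 3433.18 − 1 = 0.0151.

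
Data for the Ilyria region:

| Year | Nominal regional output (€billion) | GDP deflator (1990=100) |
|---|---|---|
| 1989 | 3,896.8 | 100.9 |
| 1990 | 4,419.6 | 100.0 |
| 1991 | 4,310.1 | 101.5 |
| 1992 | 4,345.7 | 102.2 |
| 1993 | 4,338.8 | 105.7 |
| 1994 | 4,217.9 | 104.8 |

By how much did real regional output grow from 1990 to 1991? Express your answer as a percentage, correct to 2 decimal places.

Real regional output 1990 = 4419.6/1.000 = 4419.60.
Real regional output 1991 = 4310.1/1.015 = 4246.40.
Change = 4246.40/4419.60 − 1 = -0.0392.

-3.92%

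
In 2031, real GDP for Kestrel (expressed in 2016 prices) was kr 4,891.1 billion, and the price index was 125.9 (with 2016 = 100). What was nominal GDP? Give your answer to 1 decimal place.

kr 6,157.9 billion

Nominal GDP = Real × (price index/100) = 4891.1 × 1.259 = 6157.89.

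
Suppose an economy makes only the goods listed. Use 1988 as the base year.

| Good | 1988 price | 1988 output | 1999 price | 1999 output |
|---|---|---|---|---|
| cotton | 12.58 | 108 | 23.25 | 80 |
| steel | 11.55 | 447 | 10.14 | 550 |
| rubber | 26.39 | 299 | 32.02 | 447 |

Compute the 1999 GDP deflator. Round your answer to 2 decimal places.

Nominal GDP 1999 = 23.25·80 + 10.14·550 + 32.02·447 = 21749.94.
Real GDP 1999 (at 1988 prices) = 12.58·80 + 11.55·550 + 26.39·447 = 19155.23.
Deflator = Nominal/Real × 100 = 21749.94/19155.23 × 100 = 113.546.

113.55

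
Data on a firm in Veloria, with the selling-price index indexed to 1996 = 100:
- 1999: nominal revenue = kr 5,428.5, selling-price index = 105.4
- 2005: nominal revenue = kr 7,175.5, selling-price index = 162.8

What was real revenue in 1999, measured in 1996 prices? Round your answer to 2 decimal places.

Real revenue = Nominal / (selling-price index/100) = 5428.5 / 1.054 = 5150.38.

kr 5,150.38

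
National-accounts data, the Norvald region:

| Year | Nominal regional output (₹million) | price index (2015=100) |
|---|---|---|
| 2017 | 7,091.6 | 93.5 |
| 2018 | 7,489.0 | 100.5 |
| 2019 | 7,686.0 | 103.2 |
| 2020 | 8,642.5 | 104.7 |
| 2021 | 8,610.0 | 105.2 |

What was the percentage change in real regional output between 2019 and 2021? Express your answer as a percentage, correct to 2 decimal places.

Real regional output 2019 = 7686.0/1.032 = 7447.67.
Real regional output 2021 = 8610.0/1.052 = 8184.41.
Change = 8184.41/7447.67 − 1 = 0.0989.

9.89%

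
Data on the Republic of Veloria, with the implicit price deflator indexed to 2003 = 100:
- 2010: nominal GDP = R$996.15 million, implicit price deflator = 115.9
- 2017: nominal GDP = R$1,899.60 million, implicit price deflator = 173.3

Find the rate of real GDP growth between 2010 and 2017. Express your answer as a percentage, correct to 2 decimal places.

27.53%

Real GDP 2010 = 996.15 / 1.159 = 859.49.
Real GDP 2017 = 1899.60 / 1.733 = 1096.13.
Real growth = 1096.13 / 859.49 − 1 = 0.2753.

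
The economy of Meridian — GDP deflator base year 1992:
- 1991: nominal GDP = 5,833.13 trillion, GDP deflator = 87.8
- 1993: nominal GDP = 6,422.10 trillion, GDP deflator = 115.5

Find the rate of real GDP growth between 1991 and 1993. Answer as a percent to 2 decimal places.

Deflate each year: 1991 → 5833.13/0.878 = 6643.66; 1993 → 6422.10/1.155 = 5560.26.
So real GDP changed by 5560.26/6643.66 − 1 = -0.1631, i.e. -16.31%.

-16.31%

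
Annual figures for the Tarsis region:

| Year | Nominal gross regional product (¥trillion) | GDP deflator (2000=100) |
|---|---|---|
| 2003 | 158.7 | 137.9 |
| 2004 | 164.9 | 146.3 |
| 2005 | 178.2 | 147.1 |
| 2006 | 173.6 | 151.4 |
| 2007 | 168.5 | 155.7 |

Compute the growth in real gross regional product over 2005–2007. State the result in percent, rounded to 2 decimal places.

-10.67%

Real gross regional product 2005 = 178.2/1.471 = 121.14.
Real gross regional product 2007 = 168.5/1.557 = 108.22.
Change = 108.22/121.14 − 1 = -0.1067.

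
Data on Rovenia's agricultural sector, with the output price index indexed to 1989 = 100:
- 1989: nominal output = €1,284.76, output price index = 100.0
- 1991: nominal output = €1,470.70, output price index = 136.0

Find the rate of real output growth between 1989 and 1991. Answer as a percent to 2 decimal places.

-15.83%

Deflate each year: 1989 → 1284.76/1.000 = 1284.76; 1991 → 1470.70/1.360 = 1081.40.
So real output changed by 1081.40/1284.76 − 1 = -0.1583, i.e. -15.83%.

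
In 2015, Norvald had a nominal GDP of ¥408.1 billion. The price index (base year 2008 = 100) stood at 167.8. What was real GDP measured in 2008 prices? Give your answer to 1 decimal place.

¥243.2 billion

Real GDP = Nominal / (price index/100) = 408.1 / 1.678 = 243.21.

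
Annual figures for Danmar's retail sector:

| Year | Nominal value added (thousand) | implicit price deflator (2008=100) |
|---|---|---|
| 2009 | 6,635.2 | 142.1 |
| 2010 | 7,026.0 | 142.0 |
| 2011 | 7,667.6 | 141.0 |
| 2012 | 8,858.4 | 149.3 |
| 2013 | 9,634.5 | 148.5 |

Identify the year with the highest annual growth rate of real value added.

2010: real = 7026.0/1.420 = 4947.89; growth vs 2009 (4669.39) = 5.96%.
2011: real = 7667.6/1.410 = 5438.01; growth vs 2010 (4947.89) = 9.91%.
2012: real = 8858.4/1.493 = 5933.29; growth vs 2011 (5438.01) = 9.11%.
2013: real = 9634.5/1.485 = 6487.88; growth vs 2012 (5933.29) = 9.35%.

2011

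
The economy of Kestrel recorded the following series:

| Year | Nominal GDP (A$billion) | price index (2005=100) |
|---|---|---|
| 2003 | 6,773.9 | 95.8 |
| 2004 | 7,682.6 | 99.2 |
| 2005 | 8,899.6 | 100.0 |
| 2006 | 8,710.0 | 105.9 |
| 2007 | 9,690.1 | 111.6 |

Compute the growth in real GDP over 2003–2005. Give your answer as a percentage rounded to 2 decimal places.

25.86%

Real GDP 2003 = 6773.9/0.958 = 7070.88.
Real GDP 2005 = 8899.6/1.000 = 8899.60.
Change = 8899.60/7070.88 − 1 = 0.2586.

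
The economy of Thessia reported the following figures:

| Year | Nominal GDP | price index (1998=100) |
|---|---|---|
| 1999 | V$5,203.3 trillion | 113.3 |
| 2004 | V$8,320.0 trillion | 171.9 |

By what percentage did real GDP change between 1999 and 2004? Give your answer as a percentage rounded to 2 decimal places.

5.39%

Real GDP 1999 = 5203.3 / 1.133 = 4592.50.
Real GDP 2004 = 8320.0 / 1.719 = 4840.02.
Real growth = 4840.02 / 4592.50 − 1 = 0.0539.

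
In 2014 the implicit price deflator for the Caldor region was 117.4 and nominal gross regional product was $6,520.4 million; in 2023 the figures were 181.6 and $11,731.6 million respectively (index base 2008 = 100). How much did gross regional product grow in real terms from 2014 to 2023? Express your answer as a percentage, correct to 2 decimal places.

Deflate each year: 2014 → 6520.4/1.174 = 5554.00; 2023 → 11731.6/1.816 = 6460.13.
So real gross regional product changed by 6460.13/5554.00 − 1 = 0.1631, i.e. 16.31%.

16.31%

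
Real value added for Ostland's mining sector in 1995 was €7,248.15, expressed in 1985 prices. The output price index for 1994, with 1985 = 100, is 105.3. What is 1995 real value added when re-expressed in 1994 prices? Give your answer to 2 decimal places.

Real value added in 1994 prices = Real value added in 1985 prices × (P_1994/P_1985) = 7248.15 × 1.053 = 7632.30.

€7,632.30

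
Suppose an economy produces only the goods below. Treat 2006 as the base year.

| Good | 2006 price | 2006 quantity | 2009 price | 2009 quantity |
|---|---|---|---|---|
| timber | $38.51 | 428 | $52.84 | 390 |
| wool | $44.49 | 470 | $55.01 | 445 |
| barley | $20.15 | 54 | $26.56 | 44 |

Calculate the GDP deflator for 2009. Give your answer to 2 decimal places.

Nominal GDP 2009 = 52.84·390 + 55.01·445 + 26.56·44 = 46255.69.
Real GDP 2009 (at 2006 prices) = 38.51·390 + 44.49·445 + 20.15·44 = 35703.55.
Deflator = Nominal/Real × 100 = 46255.69/35703.55 × 100 = 129.555.

129.55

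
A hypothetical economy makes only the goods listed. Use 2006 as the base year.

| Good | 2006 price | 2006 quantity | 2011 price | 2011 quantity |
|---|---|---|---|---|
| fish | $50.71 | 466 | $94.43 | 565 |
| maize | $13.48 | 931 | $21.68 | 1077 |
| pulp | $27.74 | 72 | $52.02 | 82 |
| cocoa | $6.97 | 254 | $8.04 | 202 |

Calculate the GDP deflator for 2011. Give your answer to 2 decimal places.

176.28

Nominal GDP 2011 = 94.43·565 + 21.68·1077 + 52.02·82 + 8.04·202 = 82592.03.
Real GDP 2011 (at 2006 prices) = 50.71·565 + 13.48·1077 + 27.74·82 + 6.97·202 = 46851.73.
Deflator = Nominal/Real × 100 = 82592.03/46851.73 × 100 = 176.284.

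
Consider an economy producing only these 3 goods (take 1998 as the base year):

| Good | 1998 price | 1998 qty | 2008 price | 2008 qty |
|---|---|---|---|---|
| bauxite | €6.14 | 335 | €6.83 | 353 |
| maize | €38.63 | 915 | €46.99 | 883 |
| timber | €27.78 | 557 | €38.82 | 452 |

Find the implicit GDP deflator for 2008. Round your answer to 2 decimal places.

Nominal GDP 2008 = 6.83·353 + 46.99·883 + 38.82·452 = 61449.80.
Real GDP 2008 (at 1998 prices) = 6.14·353 + 38.63·883 + 27.78·452 = 48834.27.
Deflator = Nominal/Real × 100 = 61449.80/48834.27 × 100 = 125.833.

125.83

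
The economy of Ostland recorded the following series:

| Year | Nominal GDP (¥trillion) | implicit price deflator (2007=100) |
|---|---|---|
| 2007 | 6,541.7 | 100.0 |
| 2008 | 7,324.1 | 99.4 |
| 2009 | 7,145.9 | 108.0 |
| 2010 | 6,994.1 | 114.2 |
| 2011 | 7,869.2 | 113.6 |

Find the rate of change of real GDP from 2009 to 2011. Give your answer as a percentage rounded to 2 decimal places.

Real GDP 2009 = 7145.9/1.080 = 6616.57.
Real GDP 2011 = 7869.2/1.136 = 6927.11.
Change = 6927.11/6616.57 − 1 = 0.0469.

4.69%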